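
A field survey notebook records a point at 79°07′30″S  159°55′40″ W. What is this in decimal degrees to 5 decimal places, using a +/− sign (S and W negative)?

-79.12500, -159.92778

Latitude: 7′ + 30″ = 7.50000′; 79 + 7.50000/60 = 79.125000
S → negative
Lon: 159 + 55/60 + 40/3600 = 159.927778
W → negative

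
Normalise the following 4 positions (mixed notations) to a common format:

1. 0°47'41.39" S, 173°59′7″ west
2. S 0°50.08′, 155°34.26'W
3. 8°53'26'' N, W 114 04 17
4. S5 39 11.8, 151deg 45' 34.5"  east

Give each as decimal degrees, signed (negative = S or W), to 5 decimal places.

Point 1:
  φ: 0 + 47/60 + 41.39/3600 = 0.794831
  S → negative
  Lon: 59′ + 7″ = 59.11667′; 173 + 59.11667/60 = 173.985278
  hemisphere W, so the sign is −
Point 2:
  φ: 50.08′ = 0.834667°; total 0.834667
  S ⇒ negate
  Longitude: 34.26′ = 0.571000°; total 155.571000
  W ⇒ negate
Point 3:
  Lat: 53′ + 26″ = 53.43333′; 8 + 53.43333/60 = 8.890556
  N ⇒ keep positive
  λ: 4′ + 17″ = 4.28333′; 114 + 4.28333/60 = 114.071389
  W → negative
Point 4:
  Lat: 39′ + 11.8″ = 39.19667′; 5 + 39.19667/60 = 5.653278
  hemisphere S, so the sign is −
  λ: 45′ + 34.5″ = 45.57500′; 151 + 45.57500/60 = 151.759583
  E ⇒ keep positive

1. -0.79483, -173.98528
2. -0.83467, -155.57100
3. 8.89056, -114.07139
4. -5.65328, 151.75958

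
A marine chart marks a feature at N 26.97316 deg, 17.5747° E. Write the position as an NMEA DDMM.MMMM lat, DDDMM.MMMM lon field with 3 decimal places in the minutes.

2658.390,N / 01734.482,E

Lat: fractional part 0.973160 → 58.38960 minutes
λ: 17° + 0.574700 × 60 = 17° 34.48200′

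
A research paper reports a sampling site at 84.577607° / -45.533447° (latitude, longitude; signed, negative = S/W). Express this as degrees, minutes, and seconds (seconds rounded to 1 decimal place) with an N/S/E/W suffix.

φ: 0.577607 × 60 = 34.65642′ → 34′, remainder × 60 = 39.385″
Longitude is negative → W; |value| = 45.533447
Longitude: whole degrees 45; 32.00682′ → 32′ and 0.409″

84°34′39.4″ N, 45°32′0.4″ W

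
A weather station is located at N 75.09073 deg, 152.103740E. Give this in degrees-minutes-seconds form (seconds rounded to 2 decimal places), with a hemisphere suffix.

Lat: 0.090730 × 60 = 5.44380′ → 5′, remainder × 60 = 26.6280″
λ: whole degrees 152; 6.22440′ → 6′ and 13.4640″

75°05′26.63″ N, 152°06′13.46″ E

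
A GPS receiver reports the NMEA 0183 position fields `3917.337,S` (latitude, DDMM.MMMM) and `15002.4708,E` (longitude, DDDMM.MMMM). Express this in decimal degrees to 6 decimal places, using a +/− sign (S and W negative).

-39.288950, 150.041180

Latitude: split at 2 digits → 39° and 17.337′; 39 + 17.337/60 = 39.2889500
S ⇒ negate
λ: split at 3 digits → 150° and 2.4708′; 150 + 2.4708/60 = 150.0411800
E ⇒ keep positive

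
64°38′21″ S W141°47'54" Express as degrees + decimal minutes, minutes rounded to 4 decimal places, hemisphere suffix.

64° 38.3500′ S, 141° 47.9000′ W

φ: 38 + 21/60 = 38.350000′
Longitude: seconds/60 = 0.90000; minutes = 47 + 0.90000 = 47.900000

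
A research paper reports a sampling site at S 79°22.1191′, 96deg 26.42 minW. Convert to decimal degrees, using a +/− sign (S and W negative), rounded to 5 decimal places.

Lat: 22.1191′ = 0.368652°; total 79.368652
S ⇒ negate
Lon: 26.42′ = 0.440333°; total 96.440333
W ⇒ negate

-79.36865, -96.44033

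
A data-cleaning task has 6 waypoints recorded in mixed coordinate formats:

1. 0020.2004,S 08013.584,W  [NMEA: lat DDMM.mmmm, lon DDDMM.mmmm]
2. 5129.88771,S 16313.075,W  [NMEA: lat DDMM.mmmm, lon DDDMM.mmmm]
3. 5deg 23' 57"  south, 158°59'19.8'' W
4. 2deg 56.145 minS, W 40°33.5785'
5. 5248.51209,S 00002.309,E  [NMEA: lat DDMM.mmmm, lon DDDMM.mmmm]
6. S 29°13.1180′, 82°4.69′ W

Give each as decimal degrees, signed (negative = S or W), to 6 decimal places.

1. -0.336673, -80.226400
2. -51.498129, -163.217917
3. -5.399167, -158.988833
4. -2.935750, -40.559642
5. -52.808535, 0.038483
6. -29.218633, -82.078167

Point 1:
  Latitude: split at 2 digits → 00° and 20.2004′; 0 + 20.2004/60 = 0.3366733
  S → negative
  Lon: degrees = first 3 digits = 80, minutes = 13.584; 80 + 13.584/60 = 80.2264000
  W → negative
Point 2:
  Latitude: split at 2 digits → 51° and 29.88771′; 51 + 29.88771/60 = 51.4981285
  S ⇒ negate
  Longitude: degrees = first 3 digits = 163, minutes = 13.075; 163 + 13.075/60 = 163.2179167
  W ⇒ negate
Point 3:
  φ: 5° + 23/60 + 57/3600 = 5 + 0.383333 + 0.015833 = 5.3991667
  S → negative
  λ: 158° + 59/60 + 19.8/3600 = 158 + 0.983333 + 0.005500 = 158.9888333
  W ⇒ negate
Point 4:
  Latitude: 2 + 56.145/60 = 2.9357500
  hemisphere S, so the sign is −
  Lon: 40 + 33.5785/60 = 40.5596417
  W ⇒ negate
Point 5:
  φ: degrees = first 2 digits = 52, minutes = 48.51209; 52 + 48.51209/60 = 52.8085348
  hemisphere S, so the sign is −
  Longitude: degrees = first 3 digits = 0, minutes = 2.309; 0 + 2.309/60 = 0.0384833
  E ⇒ keep positive
Point 6:
  Lat: 29 + 13.118/60 = 29.2186333
  S ⇒ negate
  Longitude: 4.69′ = 0.078167°; total 82.0781667
  hemisphere W, so the sign is −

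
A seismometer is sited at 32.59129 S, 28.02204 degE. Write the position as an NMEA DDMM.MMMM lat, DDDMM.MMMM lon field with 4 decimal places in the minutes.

3235.4774,S / 02801.3224,E

Latitude: fractional part 0.591290 → 35.477400 minutes
Longitude: fractional part 0.022040 → 1.322400 minutes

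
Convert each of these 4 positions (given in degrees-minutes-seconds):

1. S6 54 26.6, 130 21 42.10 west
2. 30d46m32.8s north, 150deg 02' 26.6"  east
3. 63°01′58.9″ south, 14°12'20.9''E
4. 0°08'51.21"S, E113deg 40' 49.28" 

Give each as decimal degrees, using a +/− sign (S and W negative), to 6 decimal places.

Point 1:
  Lat: 54′ + 26.6″ = 54.44333′; 6 + 54.44333/60 = 6.9073889
  S → negative
  Lon: 130° + 21/60 + 42.1/3600 = 130 + 0.350000 + 0.011694 = 130.3616944
  W ⇒ negate
Point 2:
  Latitude: 30 + 46/60 + 32.8/3600 = 30.7757778
  N ⇒ keep positive
  Lon: 150° + 2/60 + 26.6/3600 = 150 + 0.033333 + 0.007389 = 150.0407222
  E → positive
Point 3:
  Lat: 63 + 1/60 + 58.9/3600 = 63.0330278
  S ⇒ negate
  λ: 14° + 12/60 + 20.9/3600 = 14 + 0.200000 + 0.005806 = 14.2058056
  E → positive
Point 4:
  φ: 0 + 8/60 + 51.21/3600 = 0.1475583
  hemisphere S, so the sign is −
  λ: 113° + 40/60 + 49.28/3600 = 113 + 0.666667 + 0.013689 = 113.6803556
  E ⇒ keep positive

1. -6.907389, -130.361694
2. 30.775778, 150.040722
3. -63.033028, 14.205806
4. -0.147558, 113.680356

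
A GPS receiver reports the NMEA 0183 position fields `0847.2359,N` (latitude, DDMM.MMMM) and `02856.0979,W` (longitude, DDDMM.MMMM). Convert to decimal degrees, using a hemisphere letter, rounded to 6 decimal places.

8.787265° N, 28.934965° W

Lat: degrees = first 2 digits = 8, minutes = 47.2359; 8 + 47.2359/60 = 8.7872650
Lon: degrees = first 3 digits = 28, minutes = 56.0979; 28 + 56.0979/60 = 28.9349650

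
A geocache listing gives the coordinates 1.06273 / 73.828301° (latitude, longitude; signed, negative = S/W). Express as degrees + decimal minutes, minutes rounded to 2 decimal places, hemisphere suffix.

1° 3.76′ N, 73° 49.70′ E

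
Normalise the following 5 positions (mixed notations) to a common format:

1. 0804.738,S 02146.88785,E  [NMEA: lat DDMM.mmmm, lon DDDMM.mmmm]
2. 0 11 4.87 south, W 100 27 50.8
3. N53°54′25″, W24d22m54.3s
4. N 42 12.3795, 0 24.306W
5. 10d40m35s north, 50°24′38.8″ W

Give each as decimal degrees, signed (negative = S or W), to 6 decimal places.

Point 1:
  Lat: split at 2 digits → 08° and 4.738′; 8 + 4.738/60 = 8.0789667
  S → negative
  Longitude: degrees = first 3 digits = 21, minutes = 46.88785; 21 + 46.88785/60 = 21.7814642
  E → positive
Point 2:
  Lat: 0 + 11/60 + 4.87/3600 = 0.1846861
  S ⇒ negate
  Longitude: 27′ + 50.8″ = 27.84667′; 100 + 27.84667/60 = 100.4641111
  W ⇒ negate
Point 3:
  Lat: 54′ + 25″ = 54.41667′; 53 + 54.41667/60 = 53.9069444
  N ⇒ keep positive
  λ: 22′ + 54.3″ = 22.90500′; 24 + 22.90500/60 = 24.3817500
  hemisphere W, so the sign is −
Point 4:
  Latitude: 42 + 12.3795/60 = 42.2063250
  N ⇒ keep positive
  Longitude: 0 + 24.306/60 = 0.4051000
  W ⇒ negate
Point 5:
  Latitude: 40′ + 35″ = 40.58333′; 10 + 40.58333/60 = 10.6763889
  N ⇒ keep positive
  Longitude: 24′ + 38.8″ = 24.64667′; 50 + 24.64667/60 = 50.4107778
  hemisphere W, so the sign is −

1. -8.078967, 21.781464
2. -0.184686, -100.464111
3. 53.906944, -24.381750
4. 42.206325, -0.405100
5. 10.676389, -50.410778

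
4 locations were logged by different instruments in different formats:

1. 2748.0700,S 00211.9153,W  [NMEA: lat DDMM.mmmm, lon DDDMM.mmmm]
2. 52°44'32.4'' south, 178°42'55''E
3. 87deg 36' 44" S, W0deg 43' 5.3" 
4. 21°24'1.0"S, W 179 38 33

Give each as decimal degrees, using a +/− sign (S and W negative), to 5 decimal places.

1. -27.80117, -2.19859
2. -52.74233, 178.71528
3. -87.61222, -0.71814
4. -21.40028, -179.64250

Point 1:
  φ: split at 2 digits → 27° and 48.07′; 27 + 48.07/60 = 27.801167
  S ⇒ negate
  Longitude: degrees = first 3 digits = 2, minutes = 11.9153; 2 + 11.9153/60 = 2.198588
  W ⇒ negate
Point 2:
  φ: 44′ + 32.4″ = 44.54000′; 52 + 44.54000/60 = 52.742333
  S ⇒ negate
  Lon: 42′ + 55″ = 42.91667′; 178 + 42.91667/60 = 178.715278
  E → positive
Point 3:
  Lat: 87° + 36/60 + 44/3600 = 87 + 0.600000 + 0.012222 = 87.612222
  S → negative
  Longitude: 43′ + 5.3″ = 43.08833′; 0 + 43.08833/60 = 0.718139
  hemisphere W, so the sign is −
Point 4:
  Lat: 21° + 24/60 + 1/3600 = 21 + 0.400000 + 0.000278 = 21.400278
  S → negative
  λ: 179 + 38/60 + 33/3600 = 179.642500
  W ⇒ negate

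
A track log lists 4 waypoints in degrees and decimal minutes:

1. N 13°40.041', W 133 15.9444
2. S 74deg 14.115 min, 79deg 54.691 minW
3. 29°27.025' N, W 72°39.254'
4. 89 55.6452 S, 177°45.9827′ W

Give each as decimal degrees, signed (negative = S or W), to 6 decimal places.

Point 1:
  φ: 13 + 40.041/60 = 13.6673500
  N ⇒ keep positive
  λ: 15.9444′ = 0.265740°; total 133.2657400
  hemisphere W, so the sign is −
Point 2:
  φ: 14.115′ = 0.235250°; total 74.2352500
  hemisphere S, so the sign is −
  λ: 54.691′ = 0.911517°; total 79.9115167
  W → negative
Point 3:
  Latitude: 29 + 27.025/60 = 29.4504167
  N ⇒ keep positive
  Lon: 72 + 39.254/60 = 72.6542333
  W → negative
Point 4:
  Lat: 55.6452′ = 0.927420°; total 89.9274200
  hemisphere S, so the sign is −
  Longitude: 45.9827′ = 0.766378°; total 177.7663783
  W ⇒ negate

1. 13.667350, -133.265740
2. -74.235250, -79.911517
3. 29.450417, -72.654233
4. -89.927420, -177.766378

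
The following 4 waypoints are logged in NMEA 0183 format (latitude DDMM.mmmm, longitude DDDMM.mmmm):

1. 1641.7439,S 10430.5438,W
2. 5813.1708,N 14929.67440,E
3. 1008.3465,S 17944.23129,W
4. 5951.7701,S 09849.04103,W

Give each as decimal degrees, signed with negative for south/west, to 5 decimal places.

Point 1:
  Latitude: degrees = first 2 digits = 16, minutes = 41.7439; 16 + 41.7439/60 = 16.695732
  S ⇒ negate
  Lon: degrees = first 3 digits = 104, minutes = 30.5438; 104 + 30.5438/60 = 104.509063
  W ⇒ negate
Point 2:
  φ: degrees = first 2 digits = 58, minutes = 13.1708; 58 + 13.1708/60 = 58.219513
  N ⇒ keep positive
  Lon: degrees = first 3 digits = 149, minutes = 29.6744; 149 + 29.6744/60 = 149.494573
  E ⇒ keep positive
Point 3:
  Lat: degrees = first 2 digits = 10, minutes = 8.3465; 10 + 8.3465/60 = 10.139108
  hemisphere S, so the sign is −
  Longitude: split at 3 digits → 179° and 44.23129′; 179 + 44.23129/60 = 179.737188
  W ⇒ negate
Point 4:
  φ: split at 2 digits → 59° and 51.7701′; 59 + 51.7701/60 = 59.862835
  S ⇒ negate
  λ: split at 3 digits → 098° and 49.04103′; 98 + 49.04103/60 = 98.817351
  W → negative

1. -16.69573, -104.50906
2. 58.21951, 149.49457
3. -10.13911, -179.73719
4. -59.86284, -98.81735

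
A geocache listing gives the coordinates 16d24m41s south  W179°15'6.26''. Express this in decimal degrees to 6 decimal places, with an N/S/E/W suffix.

φ: 16 + 24/60 + 41/3600 = 16.4113889
λ: 179 + 15/60 + 6.26/3600 = 179.2517389

16.411389° S, 179.251739° W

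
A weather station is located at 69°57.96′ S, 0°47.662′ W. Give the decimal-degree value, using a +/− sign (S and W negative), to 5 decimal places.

φ: 69 + 57.96/60 = 69.966000
S ⇒ negate
Longitude: 0 + 47.662/60 = 0.794367
W → negative

-69.96600, -0.79437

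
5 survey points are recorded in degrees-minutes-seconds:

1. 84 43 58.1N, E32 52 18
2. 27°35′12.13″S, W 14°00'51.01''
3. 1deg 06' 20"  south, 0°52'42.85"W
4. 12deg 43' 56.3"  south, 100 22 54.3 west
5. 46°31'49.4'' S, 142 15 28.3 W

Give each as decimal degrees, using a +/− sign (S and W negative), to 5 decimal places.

1. 84.73281, 32.87167
2. -27.58670, -14.01417
3. -1.10556, -0.87857
4. -12.73231, -100.38175
5. -46.53039, -142.25786

Point 1:
  Latitude: 84° + 43/60 + 58.1/3600 = 84 + 0.716667 + 0.016139 = 84.732806
  N → positive
  Longitude: 32 + 52/60 + 18/3600 = 32.871667
  E → positive
Point 2:
  Lat: 27° + 35/60 + 12.13/3600 = 27 + 0.583333 + 0.003369 = 27.586703
  S ⇒ negate
  Longitude: 14 + 0/60 + 51.01/3600 = 14.014169
  W ⇒ negate
Point 3:
  Latitude: 1° + 6/60 + 20/3600 = 1 + 0.100000 + 0.005556 = 1.105556
  S ⇒ negate
  λ: 52′ + 42.85″ = 52.71417′; 0 + 52.71417/60 = 0.878569
  hemisphere W, so the sign is −
Point 4:
  φ: 43′ + 56.3″ = 43.93833′; 12 + 43.93833/60 = 12.732306
  S ⇒ negate
  λ: 100 + 22/60 + 54.3/3600 = 100.381750
  W ⇒ negate
Point 5:
  Lat: 46° + 31/60 + 49.4/3600 = 46 + 0.516667 + 0.013722 = 46.530389
  S → negative
  Longitude: 142° + 15/60 + 28.3/3600 = 142 + 0.250000 + 0.007861 = 142.257861
  W ⇒ negate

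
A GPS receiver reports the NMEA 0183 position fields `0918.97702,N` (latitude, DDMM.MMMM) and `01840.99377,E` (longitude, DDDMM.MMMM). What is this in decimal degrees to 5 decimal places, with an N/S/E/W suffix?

Lat: degrees = first 2 digits = 9, minutes = 18.97702; 9 + 18.97702/60 = 9.316284
λ: degrees = first 3 digits = 18, minutes = 40.99377; 18 + 40.99377/60 = 18.683230

9.31628° N, 18.68323° E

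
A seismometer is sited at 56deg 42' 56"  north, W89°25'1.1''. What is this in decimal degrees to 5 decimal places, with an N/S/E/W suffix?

Latitude: 56° + 42/60 + 56/3600 = 56 + 0.700000 + 0.015556 = 56.715556
Longitude: 89 + 25/60 + 1.1/3600 = 89.416972

56.71556° N, 89.41697° W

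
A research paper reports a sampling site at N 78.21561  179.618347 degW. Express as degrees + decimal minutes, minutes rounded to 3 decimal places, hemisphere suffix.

78° 12.937′ N, 179° 37.101′ W

Latitude: minutes = (78.215610 − 78) × 60 = 12.93660
Lon: 179° + 0.618347 × 60 = 179° 37.10082′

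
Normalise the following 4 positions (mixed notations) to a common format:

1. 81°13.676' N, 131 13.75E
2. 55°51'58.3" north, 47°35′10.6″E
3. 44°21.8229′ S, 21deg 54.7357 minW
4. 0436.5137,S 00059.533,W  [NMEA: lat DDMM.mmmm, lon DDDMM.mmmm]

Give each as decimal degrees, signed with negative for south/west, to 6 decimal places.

1. 81.227933, 131.229167
2. 55.866194, 47.586278
3. -44.363715, -21.912262
4. -4.608562, -0.992217

Point 1:
  φ: 13.676′ = 0.227933°; total 81.2279333
  N → positive
  λ: 13.75′ = 0.229167°; total 131.2291667
  E ⇒ keep positive
Point 2:
  Latitude: 51′ + 58.3″ = 51.97167′; 55 + 51.97167/60 = 55.8661944
  N ⇒ keep positive
  λ: 35′ + 10.6″ = 35.17667′; 47 + 35.17667/60 = 47.5862778
  E → positive
Point 3:
  Latitude: 44 + 21.8229/60 = 44.3637150
  S → negative
  λ: 21 + 54.7357/60 = 21.9122617
  hemisphere W, so the sign is −
Point 4:
  Latitude: degrees = first 2 digits = 4, minutes = 36.5137; 4 + 36.5137/60 = 4.6085617
  hemisphere S, so the sign is −
  λ: degrees = first 3 digits = 0, minutes = 59.533; 0 + 59.533/60 = 0.9922167
  hemisphere W, so the sign is −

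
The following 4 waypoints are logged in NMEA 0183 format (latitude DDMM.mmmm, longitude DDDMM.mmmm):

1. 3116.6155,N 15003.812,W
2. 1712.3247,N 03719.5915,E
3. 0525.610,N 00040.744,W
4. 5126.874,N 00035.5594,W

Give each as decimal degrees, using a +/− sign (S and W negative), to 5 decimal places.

Point 1:
  Latitude: degrees = first 2 digits = 31, minutes = 16.6155; 31 + 16.6155/60 = 31.276925
  N → positive
  λ: split at 3 digits → 150° and 3.812′; 150 + 3.812/60 = 150.063533
  W → negative
Point 2:
  φ: split at 2 digits → 17° and 12.3247′; 17 + 12.3247/60 = 17.205412
  N → positive
  Longitude: split at 3 digits → 037° and 19.5915′; 37 + 19.5915/60 = 37.326525
  E ⇒ keep positive
Point 3:
  φ: degrees = first 2 digits = 5, minutes = 25.61; 5 + 25.61/60 = 5.426833
  N → positive
  Lon: split at 3 digits → 000° and 40.744′; 0 + 40.744/60 = 0.679067
  W ⇒ negate
Point 4:
  Lat: degrees = first 2 digits = 51, minutes = 26.874; 51 + 26.874/60 = 51.447900
  N ⇒ keep positive
  Longitude: split at 3 digits → 000° and 35.5594′; 0 + 35.5594/60 = 0.592657
  W ⇒ negate

1. 31.27693, -150.06353
2. 17.20541, 37.32653
3. 5.42683, -0.67907
4. 51.44790, -0.59266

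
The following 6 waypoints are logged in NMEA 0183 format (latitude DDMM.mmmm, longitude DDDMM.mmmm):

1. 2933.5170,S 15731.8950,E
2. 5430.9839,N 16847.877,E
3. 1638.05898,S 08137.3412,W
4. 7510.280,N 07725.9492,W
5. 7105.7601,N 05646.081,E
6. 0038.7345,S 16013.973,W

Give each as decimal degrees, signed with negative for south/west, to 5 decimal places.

1. -29.55862, 157.53158
2. 54.51640, 168.79795
3. -16.63432, -81.62235
4. 75.17133, -77.43249
5. 71.09600, 56.76802
6. -0.64558, -160.23288

Point 1:
  φ: degrees = first 2 digits = 29, minutes = 33.517; 29 + 33.517/60 = 29.558617
  hemisphere S, so the sign is −
  λ: split at 3 digits → 157° and 31.895′; 157 + 31.895/60 = 157.531583
  E → positive
Point 2:
  Latitude: split at 2 digits → 54° and 30.9839′; 54 + 30.9839/60 = 54.516398
  N ⇒ keep positive
  Longitude: split at 3 digits → 168° and 47.877′; 168 + 47.877/60 = 168.797950
  E ⇒ keep positive
Point 3:
  φ: split at 2 digits → 16° and 38.05898′; 16 + 38.05898/60 = 16.634316
  S ⇒ negate
  Lon: split at 3 digits → 081° and 37.3412′; 81 + 37.3412/60 = 81.622353
  W ⇒ negate
Point 4:
  Latitude: split at 2 digits → 75° and 10.28′; 75 + 10.28/60 = 75.171333
  N → positive
  Lon: split at 3 digits → 077° and 25.9492′; 77 + 25.9492/60 = 77.432487
  W ⇒ negate
Point 5:
  Lat: split at 2 digits → 71° and 5.7601′; 71 + 5.7601/60 = 71.096002
  N → positive
  Lon: degrees = first 3 digits = 56, minutes = 46.081; 56 + 46.081/60 = 56.768017
  E → positive
Point 6:
  Lat: split at 2 digits → 00° and 38.7345′; 0 + 38.7345/60 = 0.645575
  hemisphere S, so the sign is −
  λ: degrees = first 3 digits = 160, minutes = 13.973; 160 + 13.973/60 = 160.232883
  hemisphere W, so the sign is −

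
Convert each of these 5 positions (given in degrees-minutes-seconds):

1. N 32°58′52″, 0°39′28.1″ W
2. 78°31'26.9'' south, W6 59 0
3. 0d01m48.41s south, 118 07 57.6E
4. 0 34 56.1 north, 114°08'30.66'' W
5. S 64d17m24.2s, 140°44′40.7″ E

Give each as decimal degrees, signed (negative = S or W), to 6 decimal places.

Point 1:
  Lat: 32 + 58/60 + 52/3600 = 32.9811111
  N → positive
  λ: 0 + 39/60 + 28.1/3600 = 0.6578056
  W → negative
Point 2:
  Latitude: 78 + 31/60 + 26.9/3600 = 78.5241389
  hemisphere S, so the sign is −
  λ: 6° + 59/60 + 0/3600 = 6 + 0.983333 + 0.000000 = 6.9833333
  W ⇒ negate
Point 3:
  Lat: 1′ + 48.41″ = 1.80683′; 0 + 1.80683/60 = 0.0301139
  hemisphere S, so the sign is −
  Longitude: 118° + 7/60 + 57.6/3600 = 118 + 0.116667 + 0.016000 = 118.1326667
  E → positive
Point 4:
  Lat: 0 + 34/60 + 56.1/3600 = 0.5822500
  N → positive
  λ: 114 + 8/60 + 30.66/3600 = 114.1418500
  hemisphere W, so the sign is −
Point 5:
  Latitude: 64° + 17/60 + 24.2/3600 = 64 + 0.283333 + 0.006722 = 64.2900556
  S ⇒ negate
  Lon: 140° + 44/60 + 40.7/3600 = 140 + 0.733333 + 0.011306 = 140.7446389
  E → positive

1. 32.981111, -0.657806
2. -78.524139, -6.983333
3. -0.030114, 118.132667
4. 0.582250, -114.141850
5. -64.290056, 140.744639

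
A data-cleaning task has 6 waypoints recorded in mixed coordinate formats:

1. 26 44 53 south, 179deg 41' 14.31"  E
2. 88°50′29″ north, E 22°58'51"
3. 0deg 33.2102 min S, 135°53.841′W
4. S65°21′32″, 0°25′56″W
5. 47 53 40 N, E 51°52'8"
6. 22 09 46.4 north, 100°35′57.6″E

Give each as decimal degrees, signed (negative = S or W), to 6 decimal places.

Point 1:
  Lat: 26° + 44/60 + 53/3600 = 26 + 0.733333 + 0.014722 = 26.7480556
  S → negative
  Lon: 179 + 41/60 + 14.31/3600 = 179.6873083
  E ⇒ keep positive
Point 2:
  Lat: 88 + 50/60 + 29/3600 = 88.8413889
  N → positive
  Longitude: 58′ + 51″ = 58.85000′; 22 + 58.85000/60 = 22.9808333
  E ⇒ keep positive
Point 3:
  Latitude: 33.2102′ = 0.553503°; total 0.5535033
  hemisphere S, so the sign is −
  Lon: 53.841′ = 0.897350°; total 135.8973500
  W → negative
Point 4:
  Lat: 65° + 21/60 + 32/3600 = 65 + 0.350000 + 0.008889 = 65.3588889
  S ⇒ negate
  Longitude: 0° + 25/60 + 56/3600 = 0 + 0.416667 + 0.015556 = 0.4322222
  W → negative
Point 5:
  φ: 47° + 53/60 + 40/3600 = 47 + 0.883333 + 0.011111 = 47.8944444
  N → positive
  λ: 52′ + 8″ = 52.13333′; 51 + 52.13333/60 = 51.8688889
  E ⇒ keep positive
Point 6:
  φ: 22 + 9/60 + 46.4/3600 = 22.1628889
  N ⇒ keep positive
  Longitude: 100° + 35/60 + 57.6/3600 = 100 + 0.583333 + 0.016000 = 100.5993333
  E ⇒ keep positive

1. -26.748056, 179.687308
2. 88.841389, 22.980833
3. -0.553503, -135.897350
4. -65.358889, -0.432222
5. 47.894444, 51.868889
6. 22.162889, 100.599333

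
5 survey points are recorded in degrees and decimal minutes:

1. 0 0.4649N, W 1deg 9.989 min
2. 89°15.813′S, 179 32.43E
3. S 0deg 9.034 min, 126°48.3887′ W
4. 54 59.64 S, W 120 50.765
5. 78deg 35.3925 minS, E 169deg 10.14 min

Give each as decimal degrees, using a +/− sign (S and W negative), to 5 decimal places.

Point 1:
  Lat: 0.4649′ = 0.007748°; total 0.007748
  N ⇒ keep positive
  Lon: 1 + 9.989/60 = 1.166483
  hemisphere W, so the sign is −
Point 2:
  Latitude: 15.813′ = 0.263550°; total 89.263550
  S ⇒ negate
  Longitude: 32.43′ = 0.540500°; total 179.540500
  E ⇒ keep positive
Point 3:
  Latitude: 9.034′ = 0.150567°; total 0.150567
  S ⇒ negate
  Longitude: 126 + 48.3887/60 = 126.806478
  hemisphere W, so the sign is −
Point 4:
  Lat: 54 + 59.64/60 = 54.994000
  S ⇒ negate
  Longitude: 50.765′ = 0.846083°; total 120.846083
  hemisphere W, so the sign is −
Point 5:
  Latitude: 35.3925′ = 0.589875°; total 78.589875
  S → negative
  Lon: 10.14′ = 0.169000°; total 169.169000
  E → positive

1. 0.00775, -1.16648
2. -89.26355, 179.54050
3. -0.15057, -126.80648
4. -54.99400, -120.84608
5. -78.58988, 169.16900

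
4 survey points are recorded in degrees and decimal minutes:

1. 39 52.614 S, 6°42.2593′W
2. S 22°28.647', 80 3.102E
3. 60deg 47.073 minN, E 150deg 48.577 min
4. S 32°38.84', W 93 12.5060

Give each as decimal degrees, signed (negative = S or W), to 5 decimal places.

1. -39.87690, -6.70432
2. -22.47745, 80.05170
3. 60.78455, 150.80962
4. -32.64733, -93.20843

Point 1:
  Latitude: 52.614′ = 0.876900°; total 39.876900
  S ⇒ negate
  λ: 6 + 42.2593/60 = 6.704322
  hemisphere W, so the sign is −
Point 2:
  Lat: 28.647′ = 0.477450°; total 22.477450
  S ⇒ negate
  λ: 3.102′ = 0.051700°; total 80.051700
  E → positive
Point 3:
  Lat: 60 + 47.073/60 = 60.784550
  N ⇒ keep positive
  Longitude: 48.577′ = 0.809617°; total 150.809617
  E → positive
Point 4:
  Lat: 32 + 38.84/60 = 32.647333
  hemisphere S, so the sign is −
  Longitude: 12.506′ = 0.208433°; total 93.208433
  hemisphere W, so the sign is −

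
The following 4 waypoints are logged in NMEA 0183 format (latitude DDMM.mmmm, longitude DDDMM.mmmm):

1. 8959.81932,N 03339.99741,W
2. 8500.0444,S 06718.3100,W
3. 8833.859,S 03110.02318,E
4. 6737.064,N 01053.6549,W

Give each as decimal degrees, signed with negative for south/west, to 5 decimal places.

Point 1:
  Latitude: degrees = first 2 digits = 89, minutes = 59.81932; 89 + 59.81932/60 = 89.996989
  N → positive
  Longitude: split at 3 digits → 033° and 39.99741′; 33 + 39.99741/60 = 33.666624
  W → negative
Point 2:
  φ: degrees = first 2 digits = 85, minutes = 0.0444; 85 + 0.0444/60 = 85.000740
  S ⇒ negate
  Lon: split at 3 digits → 067° and 18.31′; 67 + 18.31/60 = 67.305167
  hemisphere W, so the sign is −
Point 3:
  Latitude: degrees = first 2 digits = 88, minutes = 33.859; 88 + 33.859/60 = 88.564317
  S ⇒ negate
  Longitude: split at 3 digits → 031° and 10.02318′; 31 + 10.02318/60 = 31.167053
  E ⇒ keep positive
Point 4:
  φ: split at 2 digits → 67° and 37.064′; 67 + 37.064/60 = 67.617733
  N ⇒ keep positive
  Lon: split at 3 digits → 010° and 53.6549′; 10 + 53.6549/60 = 10.894248
  W → negative

1. 89.99699, -33.66662
2. -85.00074, -67.30517
3. -88.56432, 31.16705
4. 67.61773, -10.89425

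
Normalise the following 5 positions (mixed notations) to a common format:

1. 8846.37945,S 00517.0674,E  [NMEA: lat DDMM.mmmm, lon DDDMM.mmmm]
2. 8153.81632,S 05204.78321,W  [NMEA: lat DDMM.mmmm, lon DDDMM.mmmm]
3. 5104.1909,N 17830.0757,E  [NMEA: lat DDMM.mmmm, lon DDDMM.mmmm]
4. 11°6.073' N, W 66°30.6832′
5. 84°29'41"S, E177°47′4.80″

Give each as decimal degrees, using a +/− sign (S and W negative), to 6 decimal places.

Point 1:
  Latitude: degrees = first 2 digits = 88, minutes = 46.37945; 88 + 46.37945/60 = 88.7729908
  S ⇒ negate
  Longitude: degrees = first 3 digits = 5, minutes = 17.0674; 5 + 17.0674/60 = 5.2844567
  E ⇒ keep positive
Point 2:
  Lat: degrees = first 2 digits = 81, minutes = 53.81632; 81 + 53.81632/60 = 81.8969387
  S ⇒ negate
  Lon: degrees = first 3 digits = 52, minutes = 4.78321; 52 + 4.78321/60 = 52.0797202
  hemisphere W, so the sign is −
Point 3:
  Latitude: degrees = first 2 digits = 51, minutes = 4.1909; 51 + 4.1909/60 = 51.0698483
  N → positive
  λ: split at 3 digits → 178° and 30.0757′; 178 + 30.0757/60 = 178.5012617
  E → positive
Point 4:
  Lat: 6.073′ = 0.101217°; total 11.1012167
  N → positive
  Longitude: 66 + 30.6832/60 = 66.5113867
  W → negative
Point 5:
  φ: 84 + 29/60 + 41/3600 = 84.4947222
  S ⇒ negate
  λ: 47′ + 4.8″ = 47.08000′; 177 + 47.08000/60 = 177.7846667
  E ⇒ keep positive

1. -88.772991, 5.284457
2. -81.896939, -52.079720
3. 51.069848, 178.501262
4. 11.101217, -66.511387
5. -84.494722, 177.784667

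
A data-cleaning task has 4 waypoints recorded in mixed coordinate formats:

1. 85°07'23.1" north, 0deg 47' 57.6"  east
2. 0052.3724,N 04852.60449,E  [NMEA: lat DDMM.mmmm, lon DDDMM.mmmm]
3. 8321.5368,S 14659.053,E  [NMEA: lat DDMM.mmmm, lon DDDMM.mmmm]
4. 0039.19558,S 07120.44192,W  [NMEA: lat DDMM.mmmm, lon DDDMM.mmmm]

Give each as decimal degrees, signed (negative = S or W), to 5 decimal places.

Point 1:
  φ: 85 + 7/60 + 23.1/3600 = 85.123083
  N → positive
  λ: 0 + 47/60 + 57.6/3600 = 0.799333
  E ⇒ keep positive
Point 2:
  Latitude: split at 2 digits → 00° and 52.3724′; 0 + 52.3724/60 = 0.872873
  N ⇒ keep positive
  Longitude: degrees = first 3 digits = 48, minutes = 52.60449; 48 + 52.60449/60 = 48.876742
  E ⇒ keep positive
Point 3:
  Latitude: degrees = first 2 digits = 83, minutes = 21.5368; 83 + 21.5368/60 = 83.358947
  S → negative
  Lon: degrees = first 3 digits = 146, minutes = 59.053; 146 + 59.053/60 = 146.984217
  E ⇒ keep positive
Point 4:
  φ: split at 2 digits → 00° and 39.19558′; 0 + 39.19558/60 = 0.653260
  hemisphere S, so the sign is −
  Longitude: split at 3 digits → 071° and 20.44192′; 71 + 20.44192/60 = 71.340699
  hemisphere W, so the sign is −

1. 85.12308, 0.79933
2. 0.87287, 48.87674
3. -83.35895, 146.98422
4. -0.65326, -71.34070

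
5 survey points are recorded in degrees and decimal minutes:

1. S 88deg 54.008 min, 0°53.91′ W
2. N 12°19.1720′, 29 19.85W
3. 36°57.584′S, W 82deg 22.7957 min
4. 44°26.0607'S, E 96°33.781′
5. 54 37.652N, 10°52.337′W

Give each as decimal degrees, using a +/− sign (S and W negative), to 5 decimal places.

Point 1:
  Lat: 54.008′ = 0.900133°; total 88.900133
  S → negative
  λ: 0 + 53.91/60 = 0.898500
  W → negative
Point 2:
  Latitude: 12 + 19.172/60 = 12.319533
  N → positive
  Lon: 19.85′ = 0.330833°; total 29.330833
  W → negative
Point 3:
  Latitude: 36 + 57.584/60 = 36.959733
  S ⇒ negate
  Longitude: 82 + 22.7957/60 = 82.379928
  hemisphere W, so the sign is −
Point 4:
  φ: 26.0607′ = 0.434345°; total 44.434345
  hemisphere S, so the sign is −
  Longitude: 33.781′ = 0.563017°; total 96.563017
  E ⇒ keep positive
Point 5:
  Latitude: 54 + 37.652/60 = 54.627533
  N ⇒ keep positive
  Longitude: 52.337′ = 0.872283°; total 10.872283
  W → negative

1. -88.90013, -0.89850
2. 12.31953, -29.33083
3. -36.95973, -82.37993
4. -44.43435, 96.56302
5. 54.62753, -10.87228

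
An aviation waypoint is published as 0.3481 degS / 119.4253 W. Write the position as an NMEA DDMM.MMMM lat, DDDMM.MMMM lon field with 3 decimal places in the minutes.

0020.886,S / 11925.518,W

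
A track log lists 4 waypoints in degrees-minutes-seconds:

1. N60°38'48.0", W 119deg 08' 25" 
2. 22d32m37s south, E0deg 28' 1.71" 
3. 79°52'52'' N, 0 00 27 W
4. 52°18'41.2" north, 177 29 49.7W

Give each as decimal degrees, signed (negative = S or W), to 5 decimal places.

1. 60.64667, -119.14028
2. -22.54361, 0.46714
3. 79.88111, -0.00750
4. 52.31144, -177.49714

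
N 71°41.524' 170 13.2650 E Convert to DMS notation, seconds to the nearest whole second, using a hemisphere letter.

φ: 41.52400′ → 41′ and 0.52400 × 60 = 31.44″
Longitude: fractional minutes 0.26500 × 60 = 15.90″

71°41′31″ N, 170°13′16″ E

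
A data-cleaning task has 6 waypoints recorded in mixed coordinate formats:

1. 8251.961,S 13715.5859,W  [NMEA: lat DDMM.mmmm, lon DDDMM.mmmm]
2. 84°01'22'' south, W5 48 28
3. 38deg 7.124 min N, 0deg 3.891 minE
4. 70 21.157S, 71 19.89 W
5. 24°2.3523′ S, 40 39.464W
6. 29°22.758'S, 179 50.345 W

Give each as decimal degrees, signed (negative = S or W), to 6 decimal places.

1. -82.866017, -137.259765
2. -84.022778, -5.807778
3. 38.118733, 0.064850
4. -70.352617, -71.331500
5. -24.039205, -40.657733
6. -29.379300, -179.839083

Point 1:
  Latitude: split at 2 digits → 82° and 51.961′; 82 + 51.961/60 = 82.8660167
  hemisphere S, so the sign is −
  Lon: degrees = first 3 digits = 137, minutes = 15.5859; 137 + 15.5859/60 = 137.2597650
  W ⇒ negate
Point 2:
  φ: 1′ + 22″ = 1.36667′; 84 + 1.36667/60 = 84.0227778
  S ⇒ negate
  λ: 5 + 48/60 + 28/3600 = 5.8077778
  W ⇒ negate
Point 3:
  Latitude: 7.124′ = 0.118733°; total 38.1187333
  N → positive
  λ: 3.891′ = 0.064850°; total 0.0648500
  E → positive
Point 4:
  Lat: 70 + 21.157/60 = 70.3526167
  hemisphere S, so the sign is −
  λ: 19.89′ = 0.331500°; total 71.3315000
  W → negative
Point 5:
  Latitude: 2.3523′ = 0.039205°; total 24.0392050
  hemisphere S, so the sign is −
  Longitude: 40 + 39.464/60 = 40.6577333
  W → negative
Point 6:
  φ: 22.758′ = 0.379300°; total 29.3793000
  S ⇒ negate
  Longitude: 50.345′ = 0.839083°; total 179.8390833
  hemisphere W, so the sign is −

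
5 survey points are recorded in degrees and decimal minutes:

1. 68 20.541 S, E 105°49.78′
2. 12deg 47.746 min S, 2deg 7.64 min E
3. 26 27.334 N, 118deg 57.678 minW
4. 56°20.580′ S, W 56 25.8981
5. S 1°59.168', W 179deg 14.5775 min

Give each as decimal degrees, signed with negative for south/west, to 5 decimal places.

1. -68.34235, 105.82967
2. -12.79577, 2.12733
3. 26.45557, -118.96130
4. -56.34300, -56.43164
5. -1.98613, -179.24296

Point 1:
  Latitude: 20.541′ = 0.342350°; total 68.342350
  hemisphere S, so the sign is −
  Longitude: 105 + 49.78/60 = 105.829667
  E → positive
Point 2:
  Latitude: 47.746′ = 0.795767°; total 12.795767
  S ⇒ negate
  Lon: 2 + 7.64/60 = 2.127333
  E → positive
Point 3:
  Lat: 27.334′ = 0.455567°; total 26.455567
  N → positive
  λ: 118 + 57.678/60 = 118.961300
  hemisphere W, so the sign is −
Point 4:
  φ: 56 + 20.58/60 = 56.343000
  S ⇒ negate
  Longitude: 25.8981′ = 0.431635°; total 56.431635
  W ⇒ negate
Point 5:
  Lat: 1 + 59.168/60 = 1.986133
  S → negative
  Lon: 14.5775′ = 0.242958°; total 179.242958
  W → negative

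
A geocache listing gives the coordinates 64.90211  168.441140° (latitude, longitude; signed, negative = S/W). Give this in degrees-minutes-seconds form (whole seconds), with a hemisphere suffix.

Latitude: 0.902110 × 60 = 54.12660′ → 54′, remainder × 60 = 7.60″
λ: 0.441140 × 60 = 26.46840′ → 26′, remainder × 60 = 28.10″

64°54′8″ N, 168°26′28″ E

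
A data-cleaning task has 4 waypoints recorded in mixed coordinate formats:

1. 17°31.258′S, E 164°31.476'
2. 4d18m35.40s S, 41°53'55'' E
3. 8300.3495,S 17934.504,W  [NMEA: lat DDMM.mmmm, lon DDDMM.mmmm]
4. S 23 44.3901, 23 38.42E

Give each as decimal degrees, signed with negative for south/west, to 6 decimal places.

Point 1:
  φ: 31.258′ = 0.520967°; total 17.5209667
  S ⇒ negate
  Lon: 164 + 31.476/60 = 164.5246000
  E → positive
Point 2:
  Latitude: 18′ + 35.4″ = 18.59000′; 4 + 18.59000/60 = 4.3098333
  S ⇒ negate
  Lon: 41° + 53/60 + 55/3600 = 41 + 0.883333 + 0.015278 = 41.8986111
  E → positive
Point 3:
  Lat: split at 2 digits → 83° and 0.3495′; 83 + 0.3495/60 = 83.0058250
  S → negative
  Lon: degrees = first 3 digits = 179, minutes = 34.504; 179 + 34.504/60 = 179.5750667
  hemisphere W, so the sign is −
Point 4:
  φ: 23 + 44.3901/60 = 23.7398350
  S → negative
  λ: 38.42′ = 0.640333°; total 23.6403333
  E → positive

1. -17.520967, 164.524600
2. -4.309833, 41.898611
3. -83.005825, -179.575067
4. -23.739835, 23.640333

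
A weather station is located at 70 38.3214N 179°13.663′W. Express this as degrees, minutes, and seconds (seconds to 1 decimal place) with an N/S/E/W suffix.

70°38′19.3″ N, 179°13′39.8″ W

Lat: 38.32140′ → 38′ and 0.32140 × 60 = 19.284″
λ: fractional minutes 0.66300 × 60 = 39.780″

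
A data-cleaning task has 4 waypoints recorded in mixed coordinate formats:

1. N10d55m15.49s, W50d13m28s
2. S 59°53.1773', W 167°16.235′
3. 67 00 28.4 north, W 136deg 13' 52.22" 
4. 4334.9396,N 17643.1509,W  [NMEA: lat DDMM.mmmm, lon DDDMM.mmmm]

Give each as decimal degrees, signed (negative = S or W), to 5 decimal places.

1. 10.92097, -50.22444
2. -59.88629, -167.27058
3. 67.00789, -136.23117
4. 43.58233, -176.71918

Point 1:
  φ: 10 + 55/60 + 15.49/3600 = 10.920969
  N → positive
  Longitude: 13′ + 28″ = 13.46667′; 50 + 13.46667/60 = 50.224444
  hemisphere W, so the sign is −
Point 2:
  Latitude: 59 + 53.1773/60 = 59.886288
  S → negative
  λ: 167 + 16.235/60 = 167.270583
  hemisphere W, so the sign is −
Point 3:
  Latitude: 0′ + 28.4″ = 0.47333′; 67 + 0.47333/60 = 67.007889
  N ⇒ keep positive
  Longitude: 136° + 13/60 + 52.22/3600 = 136 + 0.216667 + 0.014506 = 136.231172
  W ⇒ negate
Point 4:
  φ: degrees = first 2 digits = 43, minutes = 34.9396; 43 + 34.9396/60 = 43.582327
  N ⇒ keep positive
  Longitude: split at 3 digits → 176° and 43.1509′; 176 + 43.1509/60 = 176.719182
  W ⇒ negate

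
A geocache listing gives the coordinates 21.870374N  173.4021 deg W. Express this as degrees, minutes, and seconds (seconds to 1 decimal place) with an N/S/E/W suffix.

21°52′13.3″ N, 173°24′7.6″ W

Lat: whole degrees 21; 52.22244′ → 52′ and 13.346″
Lon: 0.402100° → 24.12600′; 0.12600 × 60 = 7.560″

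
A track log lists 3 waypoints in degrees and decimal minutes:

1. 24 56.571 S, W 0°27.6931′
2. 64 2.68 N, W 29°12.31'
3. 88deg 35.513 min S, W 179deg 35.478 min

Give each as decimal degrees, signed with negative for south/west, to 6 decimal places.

1. -24.942850, -0.461552
2. 64.044667, -29.205167
3. -88.591883, -179.591300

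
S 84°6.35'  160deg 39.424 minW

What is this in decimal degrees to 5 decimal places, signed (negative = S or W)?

-84.10583, -160.65707

φ: 6.35′ = 0.105833°; total 84.105833
hemisphere S, so the sign is −
λ: 160 + 39.424/60 = 160.657067
hemisphere W, so the sign is −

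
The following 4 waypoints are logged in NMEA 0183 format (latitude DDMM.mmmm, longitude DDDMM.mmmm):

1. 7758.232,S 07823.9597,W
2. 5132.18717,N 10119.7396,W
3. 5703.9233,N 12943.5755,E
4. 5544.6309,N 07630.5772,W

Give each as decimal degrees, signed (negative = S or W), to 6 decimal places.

1. -77.970533, -78.399328
2. 51.536453, -101.328993
3. 57.065388, 129.726258
4. 55.743848, -76.509620

Point 1:
  Latitude: degrees = first 2 digits = 77, minutes = 58.232; 77 + 58.232/60 = 77.9705333
  hemisphere S, so the sign is −
  λ: degrees = first 3 digits = 78, minutes = 23.9597; 78 + 23.9597/60 = 78.3993283
  W ⇒ negate
Point 2:
  Lat: degrees = first 2 digits = 51, minutes = 32.18717; 51 + 32.18717/60 = 51.5364528
  N ⇒ keep positive
  Lon: degrees = first 3 digits = 101, minutes = 19.7396; 101 + 19.7396/60 = 101.3289933
  W → negative
Point 3:
  φ: degrees = first 2 digits = 57, minutes = 3.9233; 57 + 3.9233/60 = 57.0653883
  N ⇒ keep positive
  Longitude: degrees = first 3 digits = 129, minutes = 43.5755; 129 + 43.5755/60 = 129.7262583
  E ⇒ keep positive
Point 4:
  φ: split at 2 digits → 55° and 44.6309′; 55 + 44.6309/60 = 55.7438483
  N ⇒ keep positive
  Lon: degrees = first 3 digits = 76, minutes = 30.5772; 76 + 30.5772/60 = 76.5096200
  W → negative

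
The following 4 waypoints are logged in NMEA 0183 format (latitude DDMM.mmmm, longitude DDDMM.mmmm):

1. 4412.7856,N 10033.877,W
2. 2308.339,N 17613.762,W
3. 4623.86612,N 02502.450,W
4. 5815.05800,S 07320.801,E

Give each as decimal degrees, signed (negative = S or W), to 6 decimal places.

1. 44.213093, -100.564617
2. 23.138983, -176.229367
3. 46.397769, -25.040833
4. -58.250967, 73.346683

Point 1:
  Lat: degrees = first 2 digits = 44, minutes = 12.7856; 44 + 12.7856/60 = 44.2130933
  N → positive
  Longitude: degrees = first 3 digits = 100, minutes = 33.877; 100 + 33.877/60 = 100.5646167
  hemisphere W, so the sign is −
Point 2:
  Lat: split at 2 digits → 23° and 8.339′; 23 + 8.339/60 = 23.1389833
  N → positive
  Lon: degrees = first 3 digits = 176, minutes = 13.762; 176 + 13.762/60 = 176.2293667
  W → negative
Point 3:
  Latitude: split at 2 digits → 46° and 23.86612′; 46 + 23.86612/60 = 46.3977687
  N → positive
  Longitude: degrees = first 3 digits = 25, minutes = 2.45; 25 + 2.45/60 = 25.0408333
  W → negative
Point 4:
  Lat: degrees = first 2 digits = 58, minutes = 15.058; 58 + 15.058/60 = 58.2509667
  hemisphere S, so the sign is −
  Longitude: degrees = first 3 digits = 73, minutes = 20.801; 73 + 20.801/60 = 73.3466833
  E → positive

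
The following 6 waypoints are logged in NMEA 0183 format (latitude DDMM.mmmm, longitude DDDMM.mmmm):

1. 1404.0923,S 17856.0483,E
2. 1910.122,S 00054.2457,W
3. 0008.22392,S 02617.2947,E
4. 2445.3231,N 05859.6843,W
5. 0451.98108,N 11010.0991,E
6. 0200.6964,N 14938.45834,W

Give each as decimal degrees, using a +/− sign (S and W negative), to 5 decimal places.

1. -14.06821, 178.93414
2. -19.16870, -0.90410
3. -0.13707, 26.28825
4. 24.75539, -58.99474
5. 4.86635, 110.16832
6. 2.01161, -149.64097

Point 1:
  Lat: degrees = first 2 digits = 14, minutes = 4.0923; 14 + 4.0923/60 = 14.068205
  hemisphere S, so the sign is −
  Longitude: split at 3 digits → 178° and 56.0483′; 178 + 56.0483/60 = 178.934138
  E → positive
Point 2:
  Lat: degrees = first 2 digits = 19, minutes = 10.122; 19 + 10.122/60 = 19.168700
  S → negative
  Lon: degrees = first 3 digits = 0, minutes = 54.2457; 0 + 54.2457/60 = 0.904095
  W ⇒ negate
Point 3:
  Latitude: split at 2 digits → 00° and 8.22392′; 0 + 8.22392/60 = 0.137065
  S ⇒ negate
  Lon: degrees = first 3 digits = 26, minutes = 17.2947; 26 + 17.2947/60 = 26.288245
  E ⇒ keep positive
Point 4:
  Lat: split at 2 digits → 24° and 45.3231′; 24 + 45.3231/60 = 24.755385
  N → positive
  Lon: degrees = first 3 digits = 58, minutes = 59.6843; 58 + 59.6843/60 = 58.994738
  W → negative
Point 5:
  φ: split at 2 digits → 04° and 51.98108′; 4 + 51.98108/60 = 4.866351
  N → positive
  Longitude: degrees = first 3 digits = 110, minutes = 10.0991; 110 + 10.0991/60 = 110.168318
  E ⇒ keep positive
Point 6:
  Lat: split at 2 digits → 02° and 0.6964′; 2 + 0.6964/60 = 2.011607
  N → positive
  Longitude: split at 3 digits → 149° and 38.45834′; 149 + 38.45834/60 = 149.640972
  W ⇒ negate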